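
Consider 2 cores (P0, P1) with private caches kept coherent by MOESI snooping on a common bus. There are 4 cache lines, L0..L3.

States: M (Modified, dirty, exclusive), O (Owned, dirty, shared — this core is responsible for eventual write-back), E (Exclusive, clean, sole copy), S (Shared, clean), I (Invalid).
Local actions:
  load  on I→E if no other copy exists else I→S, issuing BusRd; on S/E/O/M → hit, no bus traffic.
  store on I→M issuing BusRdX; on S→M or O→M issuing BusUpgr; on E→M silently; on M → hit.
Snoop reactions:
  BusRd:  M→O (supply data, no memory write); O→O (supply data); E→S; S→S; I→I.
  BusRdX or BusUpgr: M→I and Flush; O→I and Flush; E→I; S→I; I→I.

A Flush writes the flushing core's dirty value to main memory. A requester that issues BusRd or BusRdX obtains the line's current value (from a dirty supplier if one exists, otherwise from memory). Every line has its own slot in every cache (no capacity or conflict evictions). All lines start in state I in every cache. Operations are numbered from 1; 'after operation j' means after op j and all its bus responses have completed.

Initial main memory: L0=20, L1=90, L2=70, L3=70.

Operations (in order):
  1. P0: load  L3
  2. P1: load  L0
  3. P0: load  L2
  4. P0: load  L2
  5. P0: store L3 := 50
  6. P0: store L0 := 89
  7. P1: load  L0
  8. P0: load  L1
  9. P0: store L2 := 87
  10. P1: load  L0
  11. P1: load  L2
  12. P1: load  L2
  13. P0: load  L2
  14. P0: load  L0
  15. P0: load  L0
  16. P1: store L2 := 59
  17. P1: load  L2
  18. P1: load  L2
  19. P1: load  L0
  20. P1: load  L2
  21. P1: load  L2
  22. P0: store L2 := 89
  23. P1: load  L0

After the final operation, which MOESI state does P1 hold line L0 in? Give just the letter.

1. P0: load  L3  bus=[BusRd]  L3: P0=E P1=I  mem[L3]=70
2. P1: load  L0  bus=[BusRd]  L0: P0=I P1=E  mem[L0]=20
3. P0: load  L2  bus=[BusRd]  L2: P0=E P1=I  mem[L2]=70
4. P0: load  L2  bus=[-]  L2: P0=E P1=I  mem[L2]=70
5. P0: store L3 := 50  bus=[-]  L3: P0=M P1=I  mem[L3]=70
6. P0: store L0 := 89  bus=[BusRdX]  L0: P0=M P1=I  mem[L0]=20
7. P1: load  L0  bus=[BusRd]  L0: P0=O P1=S  mem[L0]=20
8. P0: load  L1  bus=[BusRd]  L1: P0=E P1=I  mem[L1]=90
9. P0: store L2 := 87  bus=[-]  L2: P0=M P1=I  mem[L2]=70
10. P1: load  L0  bus=[-]  L0: P0=O P1=S  mem[L0]=20
11. P1: load  L2  bus=[BusRd]  L2: P0=O P1=S  mem[L2]=70
12. P1: load  L2  bus=[-]  L2: P0=O P1=S  mem[L2]=70
13. P0: load  L2  bus=[-]  L2: P0=O P1=S  mem[L2]=70
14. P0: load  L0  bus=[-]  L0: P0=O P1=S  mem[L0]=20
15. P0: load  L0  bus=[-]  L0: P0=O P1=S  mem[L0]=20
16. P1: store L2 := 59  bus=[BusUpgr,Flush]  L2: P0=I P1=M  mem[L2]=87
17. P1: load  L2  bus=[-]  L2: P0=I P1=M  mem[L2]=87
18. P1: load  L2  bus=[-]  L2: P0=I P1=M  mem[L2]=87
19. P1: load  L0  bus=[-]  L0: P0=O P1=S  mem[L0]=20
20. P1: load  L2  bus=[-]  L2: P0=I P1=M  mem[L2]=87
21. P1: load  L2  bus=[-]  L2: P0=I P1=M  mem[L2]=87
22. P0: store L2 := 89  bus=[BusRdX,Flush]  L2: P0=M P1=I  mem[L2]=59
23. P1: load  L0  bus=[-]  L0: P0=O P1=S  mem[L0]=20

state = S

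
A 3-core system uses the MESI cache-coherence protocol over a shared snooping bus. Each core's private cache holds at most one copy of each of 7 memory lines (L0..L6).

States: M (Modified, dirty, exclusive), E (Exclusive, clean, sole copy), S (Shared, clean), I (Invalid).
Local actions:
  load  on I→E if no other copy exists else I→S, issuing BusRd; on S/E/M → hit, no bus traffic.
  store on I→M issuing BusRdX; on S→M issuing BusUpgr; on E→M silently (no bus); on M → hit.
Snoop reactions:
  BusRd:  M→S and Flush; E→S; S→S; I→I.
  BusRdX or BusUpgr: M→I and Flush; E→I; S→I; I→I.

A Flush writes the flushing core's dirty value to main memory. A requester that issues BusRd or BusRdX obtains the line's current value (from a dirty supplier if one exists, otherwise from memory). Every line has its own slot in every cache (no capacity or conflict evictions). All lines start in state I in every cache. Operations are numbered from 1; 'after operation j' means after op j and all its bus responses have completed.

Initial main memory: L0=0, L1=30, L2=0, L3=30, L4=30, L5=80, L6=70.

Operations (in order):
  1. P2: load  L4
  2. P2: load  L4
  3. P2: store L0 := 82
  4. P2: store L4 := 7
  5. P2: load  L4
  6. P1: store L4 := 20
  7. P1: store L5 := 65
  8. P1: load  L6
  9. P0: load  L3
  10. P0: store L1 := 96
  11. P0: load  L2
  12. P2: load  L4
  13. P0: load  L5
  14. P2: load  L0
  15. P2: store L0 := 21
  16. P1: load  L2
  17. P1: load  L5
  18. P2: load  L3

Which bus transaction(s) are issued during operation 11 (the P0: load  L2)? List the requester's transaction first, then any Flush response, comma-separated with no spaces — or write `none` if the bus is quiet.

1. P2: load  L4  bus=[BusRd]  L4: P0=I P1=I P2=E  mem[L4]=30
2. P2: load  L4  bus=[-]  L4: P0=I P1=I P2=E  mem[L4]=30
3. P2: store L0 := 82  bus=[BusRdX]  L0: P0=I P1=I P2=M  mem[L0]=0
4. P2: store L4 := 7  bus=[-]  L4: P0=I P1=I P2=M  mem[L4]=30
5. P2: load  L4  bus=[-]  L4: P0=I P1=I P2=M  mem[L4]=30
6. P1: store L4 := 20  bus=[BusRdX,Flush]  L4: P0=I P1=M P2=I  mem[L4]=7
7. P1: store L5 := 65  bus=[BusRdX]  L5: P0=I P1=M P2=I  mem[L5]=80
8. P1: load  L6  bus=[BusRd]  L6: P0=I P1=E P2=I  mem[L6]=70
9. P0: load  L3  bus=[BusRd]  L3: P0=E P1=I P2=I  mem[L3]=30
10. P0: store L1 := 96  bus=[BusRdX]  L1: P0=M P1=I P2=I  mem[L1]=30
11. P0: load  L2  bus=[BusRd]  L2: P0=E P1=I P2=I  mem[L2]=0
12. P2: load  L4  bus=[BusRd,Flush]  L4: P0=I P1=S P2=S  mem[L4]=20
13. P0: load  L5  bus=[BusRd,Flush]  L5: P0=S P1=S P2=I  mem[L5]=65
14. P2: load  L0  bus=[-]  L0: P0=I P1=I P2=M  mem[L0]=0
15. P2: store L0 := 21  bus=[-]  L0: P0=I P1=I P2=M  mem[L0]=0
16. P1: load  L2  bus=[BusRd]  L2: P0=S P1=S P2=I  mem[L2]=0
17. P1: load  L5  bus=[-]  L5: P0=S P1=S P2=I  mem[L5]=65
18. P2: load  L3  bus=[BusRd]  L3: P0=S P1=I P2=S  mem[L3]=30

bus = BusRd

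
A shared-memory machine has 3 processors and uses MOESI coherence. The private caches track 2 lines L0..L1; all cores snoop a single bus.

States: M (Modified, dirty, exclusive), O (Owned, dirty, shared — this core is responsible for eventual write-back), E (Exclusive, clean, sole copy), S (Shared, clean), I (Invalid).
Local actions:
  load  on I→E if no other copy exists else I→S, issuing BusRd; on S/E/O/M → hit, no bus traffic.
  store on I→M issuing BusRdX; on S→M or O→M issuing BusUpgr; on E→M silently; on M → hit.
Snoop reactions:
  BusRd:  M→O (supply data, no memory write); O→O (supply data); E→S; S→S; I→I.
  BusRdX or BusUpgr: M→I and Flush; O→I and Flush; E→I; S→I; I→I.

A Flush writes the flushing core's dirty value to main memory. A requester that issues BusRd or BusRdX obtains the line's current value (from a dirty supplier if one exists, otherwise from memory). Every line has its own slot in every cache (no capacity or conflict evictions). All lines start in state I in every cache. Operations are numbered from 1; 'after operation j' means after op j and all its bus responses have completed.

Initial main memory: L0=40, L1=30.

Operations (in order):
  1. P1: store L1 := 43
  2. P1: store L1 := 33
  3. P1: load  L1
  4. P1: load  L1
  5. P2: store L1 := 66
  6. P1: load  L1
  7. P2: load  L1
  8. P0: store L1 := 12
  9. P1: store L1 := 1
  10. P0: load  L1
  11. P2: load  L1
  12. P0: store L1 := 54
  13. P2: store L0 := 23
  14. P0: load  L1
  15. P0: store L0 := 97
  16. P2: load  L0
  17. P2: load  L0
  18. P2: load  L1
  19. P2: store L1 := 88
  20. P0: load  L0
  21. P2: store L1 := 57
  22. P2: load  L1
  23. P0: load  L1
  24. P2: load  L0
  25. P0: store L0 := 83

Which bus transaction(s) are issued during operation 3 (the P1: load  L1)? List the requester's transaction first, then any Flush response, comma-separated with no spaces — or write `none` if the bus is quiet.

1. P1: store L1 := 43  bus=[BusRdX]  L1: P0=I P1=M P2=I  mem[L1]=30
2. P1: store L1 := 33  bus=[-]  L1: P0=I P1=M P2=I  mem[L1]=30
3. P1: load  L1  bus=[-]  L1: P0=I P1=M P2=I  mem[L1]=30
4. P1: load  L1  bus=[-]  L1: P0=I P1=M P2=I  mem[L1]=30
5. P2: store L1 := 66  bus=[BusRdX,Flush]  L1: P0=I P1=I P2=M  mem[L1]=33
6. P1: load  L1  bus=[BusRd]  L1: P0=I P1=S P2=O  mem[L1]=33
7. P2: load  L1  bus=[-]  L1: P0=I P1=S P2=O  mem[L1]=33
8. P0: store L1 := 12  bus=[BusRdX,Flush]  L1: P0=M P1=I P2=I  mem[L1]=66
9. P1: store L1 := 1  bus=[BusRdX,Flush]  L1: P0=I P1=M P2=I  mem[L1]=12
10. P0: load  L1  bus=[BusRd]  L1: P0=S P1=O P2=I  mem[L1]=12
11. P2: load  L1  bus=[BusRd]  L1: P0=S P1=O P2=S  mem[L1]=12
12. P0: store L1 := 54  bus=[BusUpgr,Flush]  L1: P0=M P1=I P2=I  mem[L1]=1
13. P2: store L0 := 23  bus=[BusRdX]  L0: P0=I P1=I P2=M  mem[L0]=40
14. P0: load  L1  bus=[-]  L1: P0=M P1=I P2=I  mem[L1]=1
15. P0: store L0 := 97  bus=[BusRdX,Flush]  L0: P0=M P1=I P2=I  mem[L0]=23
16. P2: load  L0  bus=[BusRd]  L0: P0=O P1=I P2=S  mem[L0]=23
17. P2: load  L0  bus=[-]  L0: P0=O P1=I P2=S  mem[L0]=23
18. P2: load  L1  bus=[BusRd]  L1: P0=O P1=I P2=S  mem[L1]=1
19. P2: store L1 := 88  bus=[BusUpgr,Flush]  L1: P0=I P1=I P2=M  mem[L1]=54
20. P0: load  L0  bus=[-]  L0: P0=O P1=I P2=S  mem[L0]=23
21. P2: store L1 := 57  bus=[-]  L1: P0=I P1=I P2=M  mem[L1]=54
22. P2: load  L1  bus=[-]  L1: P0=I P1=I P2=M  mem[L1]=54
23. P0: load  L1  bus=[BusRd]  L1: P0=S P1=I P2=O  mem[L1]=54
24. P2: load  L0  bus=[-]  L0: P0=O P1=I P2=S  mem[L0]=23
25. P0: store L0 := 83  bus=[BusUpgr]  L0: P0=M P1=I P2=I  mem[L0]=23

bus = none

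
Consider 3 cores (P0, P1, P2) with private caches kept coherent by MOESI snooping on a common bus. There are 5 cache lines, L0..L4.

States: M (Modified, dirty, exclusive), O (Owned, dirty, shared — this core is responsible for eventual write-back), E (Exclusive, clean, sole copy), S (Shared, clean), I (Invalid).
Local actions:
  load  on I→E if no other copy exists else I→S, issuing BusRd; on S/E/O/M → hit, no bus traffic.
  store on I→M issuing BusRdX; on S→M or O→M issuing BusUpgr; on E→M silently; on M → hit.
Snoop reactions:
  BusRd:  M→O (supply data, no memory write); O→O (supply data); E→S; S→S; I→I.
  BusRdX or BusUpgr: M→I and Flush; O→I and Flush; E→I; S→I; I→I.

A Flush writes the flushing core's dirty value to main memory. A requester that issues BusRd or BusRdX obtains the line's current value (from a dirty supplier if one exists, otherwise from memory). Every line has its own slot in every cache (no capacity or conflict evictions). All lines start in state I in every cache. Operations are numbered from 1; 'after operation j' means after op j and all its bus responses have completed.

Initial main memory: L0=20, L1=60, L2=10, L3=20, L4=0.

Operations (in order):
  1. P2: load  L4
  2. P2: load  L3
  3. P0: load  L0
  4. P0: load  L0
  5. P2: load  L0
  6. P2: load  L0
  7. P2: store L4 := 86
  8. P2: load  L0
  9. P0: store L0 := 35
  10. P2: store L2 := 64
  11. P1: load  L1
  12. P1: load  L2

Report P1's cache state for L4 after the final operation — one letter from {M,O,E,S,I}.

[1] P2: load  L4 | P0:I, P1:I, P2:E(0) | bus: BusRd
[2] P2: load  L3 | P0:I, P1:I, P2:E(20) | bus: BusRd
[3] P0: load  L0 | P0:E(20), P1:I, P2:I | bus: BusRd
[4] P0: load  L0 | P0:E(20), P1:I, P2:I | bus: none
[5] P2: load  L0 | P0:S(20), P1:I, P2:S(20) | bus: BusRd
[6] P2: load  L0 | P0:S(20), P1:I, P2:S(20) | bus: none
[7] P2: store L4 := 86 | P0:I, P1:I, P2:M(86) | bus: none
[8] P2: load  L0 | P0:S(20), P1:I, P2:S(20) | bus: none
[9] P0: store L0 := 35 | P0:M(35), P1:I, P2:I | bus: BusUpgr
[10] P2: store L2 := 64 | P0:I, P1:I, P2:M(64) | bus: BusRdX
[11] P1: load  L1 | P0:I, P1:E(60), P2:I | bus: BusRd
[12] P1: load  L2 | P0:I, P1:S(64), P2:O(64) | bus: BusRd

state = I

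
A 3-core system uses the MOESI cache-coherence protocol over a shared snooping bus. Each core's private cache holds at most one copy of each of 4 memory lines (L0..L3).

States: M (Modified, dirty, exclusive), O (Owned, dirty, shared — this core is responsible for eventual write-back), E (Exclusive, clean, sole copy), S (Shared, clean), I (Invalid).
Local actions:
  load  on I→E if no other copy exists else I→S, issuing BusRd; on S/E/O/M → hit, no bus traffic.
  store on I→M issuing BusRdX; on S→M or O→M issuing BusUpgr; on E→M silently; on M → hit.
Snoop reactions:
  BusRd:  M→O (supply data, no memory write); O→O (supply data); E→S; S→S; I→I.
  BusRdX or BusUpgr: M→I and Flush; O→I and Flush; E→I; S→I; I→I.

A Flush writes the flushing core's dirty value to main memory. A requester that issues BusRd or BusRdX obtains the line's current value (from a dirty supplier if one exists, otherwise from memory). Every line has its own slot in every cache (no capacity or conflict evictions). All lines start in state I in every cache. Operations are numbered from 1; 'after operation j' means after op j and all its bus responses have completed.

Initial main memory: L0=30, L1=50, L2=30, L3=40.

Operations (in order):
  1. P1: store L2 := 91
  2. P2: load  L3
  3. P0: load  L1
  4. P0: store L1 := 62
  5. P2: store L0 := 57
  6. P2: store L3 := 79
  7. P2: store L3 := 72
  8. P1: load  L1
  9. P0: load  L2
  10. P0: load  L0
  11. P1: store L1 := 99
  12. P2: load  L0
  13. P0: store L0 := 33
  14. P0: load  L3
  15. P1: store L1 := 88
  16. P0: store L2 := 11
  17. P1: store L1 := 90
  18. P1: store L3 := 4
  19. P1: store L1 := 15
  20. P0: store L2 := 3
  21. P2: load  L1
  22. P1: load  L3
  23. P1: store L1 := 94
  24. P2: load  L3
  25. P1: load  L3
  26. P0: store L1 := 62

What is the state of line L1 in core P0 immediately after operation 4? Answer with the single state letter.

state = M

step 1: P1: store L2 := 91  ⟶  IMI  (L2)  txn=BusRdX  M[L2]=30
step 2: P2: load  L3  ⟶  IIE  (L3)  txn=BusRd  M[L3]=40
step 3: P0: load  L1  ⟶  EII  (L1)  txn=BusRd  M[L1]=50
step 4: P0: store L1 := 62  ⟶  MII  (L1)  txn=∅  M[L1]=50
step 5: P2: store L0 := 57  ⟶  IIM  (L0)  txn=BusRdX  M[L0]=30
step 6: P2: store L3 := 79  ⟶  IIM  (L3)  txn=∅  M[L3]=40
step 7: P2: store L3 := 72  ⟶  IIM  (L3)  txn=∅  M[L3]=40
step 8: P1: load  L1  ⟶  OSI  (L1)  txn=BusRd  M[L1]=50
step 9: P0: load  L2  ⟶  SOI  (L2)  txn=BusRd  M[L2]=30
step 10: P0: load  L0  ⟶  SIO  (L0)  txn=BusRd  M[L0]=30
step 11: P1: store L1 := 99  ⟶  IMI  (L1)  txn=BusUpgr+Flush  M[L1]=62
step 12: P2: load  L0  ⟶  SIO  (L0)  txn=∅  M[L0]=30
step 13: P0: store L0 := 33  ⟶  MII  (L0)  txn=BusUpgr+Flush  M[L0]=57
step 14: P0: load  L3  ⟶  SIO  (L3)  txn=BusRd  M[L3]=40
step 15: P1: store L1 := 88  ⟶  IMI  (L1)  txn=∅  M[L1]=62
step 16: P0: store L2 := 11  ⟶  MII  (L2)  txn=BusUpgr+Flush  M[L2]=91
step 17: P1: store L1 := 90  ⟶  IMI  (L1)  txn=∅  M[L1]=62
step 18: P1: store L3 := 4  ⟶  IMI  (L3)  txn=BusRdX+Flush  M[L3]=72
step 19: P1: store L1 := 15  ⟶  IMI  (L1)  txn=∅  M[L1]=62
step 20: P0: store L2 := 3  ⟶  MII  (L2)  txn=∅  M[L2]=91
step 21: P2: load  L1  ⟶  IOS  (L1)  txn=BusRd  M[L1]=62
step 22: P1: load  L3  ⟶  IMI  (L3)  txn=∅  M[L3]=72
step 23: P1: store L1 := 94  ⟶  IMI  (L1)  txn=BusUpgr  M[L1]=62
step 24: P2: load  L3  ⟶  IOS  (L3)  txn=BusRd  M[L3]=72
step 25: P1: load  L3  ⟶  IOS  (L3)  txn=∅  M[L3]=72
step 26: P0: store L1 := 62  ⟶  MII  (L1)  txn=BusRdX+Flush  M[L1]=94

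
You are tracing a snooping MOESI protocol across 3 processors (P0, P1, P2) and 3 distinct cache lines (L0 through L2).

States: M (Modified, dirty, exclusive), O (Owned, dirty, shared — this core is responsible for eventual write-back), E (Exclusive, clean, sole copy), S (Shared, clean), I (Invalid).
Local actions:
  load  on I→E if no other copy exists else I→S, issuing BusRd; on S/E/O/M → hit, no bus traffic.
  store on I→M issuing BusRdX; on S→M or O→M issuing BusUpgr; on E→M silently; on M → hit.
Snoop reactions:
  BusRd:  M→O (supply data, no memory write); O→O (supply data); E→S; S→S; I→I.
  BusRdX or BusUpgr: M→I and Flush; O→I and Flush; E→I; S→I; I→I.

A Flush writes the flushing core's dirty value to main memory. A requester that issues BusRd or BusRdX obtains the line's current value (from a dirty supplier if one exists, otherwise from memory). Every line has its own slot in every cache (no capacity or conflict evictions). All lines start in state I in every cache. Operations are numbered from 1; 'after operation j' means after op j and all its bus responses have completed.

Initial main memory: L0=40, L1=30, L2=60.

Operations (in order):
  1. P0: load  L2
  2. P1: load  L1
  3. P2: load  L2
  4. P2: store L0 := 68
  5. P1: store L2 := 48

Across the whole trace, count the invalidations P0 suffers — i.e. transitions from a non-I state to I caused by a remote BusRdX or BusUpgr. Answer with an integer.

invalidations = 1

step 1: P0: load  L2  ⟶  EII  (L2)  txn=BusRd  M[L2]=60
step 2: P1: load  L1  ⟶  IEI  (L1)  txn=BusRd  M[L1]=30
step 3: P2: load  L2  ⟶  SIS  (L2)  txn=BusRd  M[L2]=60
step 4: P2: store L0 := 68  ⟶  IIM  (L0)  txn=BusRdX  M[L0]=40
step 5: P1: store L2 := 48  ⟶  IMI  (L2)  txn=BusRdX  M[L2]=60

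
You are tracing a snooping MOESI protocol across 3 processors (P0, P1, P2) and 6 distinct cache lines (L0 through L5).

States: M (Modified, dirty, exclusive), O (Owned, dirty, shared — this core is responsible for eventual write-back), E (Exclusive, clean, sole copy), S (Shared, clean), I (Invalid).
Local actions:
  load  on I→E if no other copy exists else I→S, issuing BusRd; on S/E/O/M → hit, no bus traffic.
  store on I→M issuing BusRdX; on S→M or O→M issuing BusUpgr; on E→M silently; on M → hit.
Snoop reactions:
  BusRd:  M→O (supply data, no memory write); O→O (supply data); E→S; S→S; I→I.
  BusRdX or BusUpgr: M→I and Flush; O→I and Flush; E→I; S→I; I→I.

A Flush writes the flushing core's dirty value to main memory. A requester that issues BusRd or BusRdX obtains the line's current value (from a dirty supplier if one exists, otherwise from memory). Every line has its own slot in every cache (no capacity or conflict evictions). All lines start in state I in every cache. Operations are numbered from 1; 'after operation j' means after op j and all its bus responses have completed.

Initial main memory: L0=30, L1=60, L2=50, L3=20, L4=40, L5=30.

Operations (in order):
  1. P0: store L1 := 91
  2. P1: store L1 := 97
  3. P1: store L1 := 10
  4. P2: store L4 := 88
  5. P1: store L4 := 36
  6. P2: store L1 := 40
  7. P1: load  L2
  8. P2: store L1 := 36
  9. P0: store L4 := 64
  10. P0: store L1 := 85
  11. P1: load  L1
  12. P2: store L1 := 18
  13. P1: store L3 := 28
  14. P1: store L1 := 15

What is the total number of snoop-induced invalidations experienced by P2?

step 1: P0: store L1 := 91  ⟶  MII  (L1)  txn=BusRdX  M[L1]=60
step 2: P1: store L1 := 97  ⟶  IMI  (L1)  txn=BusRdX+Flush  M[L1]=91
step 3: P1: store L1 := 10  ⟶  IMI  (L1)  txn=∅  M[L1]=91
step 4: P2: store L4 := 88  ⟶  IIM  (L4)  txn=BusRdX  M[L4]=40
step 5: P1: store L4 := 36  ⟶  IMI  (L4)  txn=BusRdX+Flush  M[L4]=88
step 6: P2: store L1 := 40  ⟶  IIM  (L1)  txn=BusRdX+Flush  M[L1]=10
step 7: P1: load  L2  ⟶  IEI  (L2)  txn=BusRd  M[L2]=50
step 8: P2: store L1 := 36  ⟶  IIM  (L1)  txn=∅  M[L1]=10
step 9: P0: store L4 := 64  ⟶  MII  (L4)  txn=BusRdX+Flush  M[L4]=36
step 10: P0: store L1 := 85  ⟶  MII  (L1)  txn=BusRdX+Flush  M[L1]=36
step 11: P1: load  L1  ⟶  OSI  (L1)  txn=BusRd  M[L1]=36
step 12: P2: store L1 := 18  ⟶  IIM  (L1)  txn=BusRdX+Flush  M[L1]=85
step 13: P1: store L3 := 28  ⟶  IMI  (L3)  txn=BusRdX  M[L3]=20
step 14: P1: store L1 := 15  ⟶  IMI  (L1)  txn=BusRdX+Flush  M[L1]=18

invalidations = 3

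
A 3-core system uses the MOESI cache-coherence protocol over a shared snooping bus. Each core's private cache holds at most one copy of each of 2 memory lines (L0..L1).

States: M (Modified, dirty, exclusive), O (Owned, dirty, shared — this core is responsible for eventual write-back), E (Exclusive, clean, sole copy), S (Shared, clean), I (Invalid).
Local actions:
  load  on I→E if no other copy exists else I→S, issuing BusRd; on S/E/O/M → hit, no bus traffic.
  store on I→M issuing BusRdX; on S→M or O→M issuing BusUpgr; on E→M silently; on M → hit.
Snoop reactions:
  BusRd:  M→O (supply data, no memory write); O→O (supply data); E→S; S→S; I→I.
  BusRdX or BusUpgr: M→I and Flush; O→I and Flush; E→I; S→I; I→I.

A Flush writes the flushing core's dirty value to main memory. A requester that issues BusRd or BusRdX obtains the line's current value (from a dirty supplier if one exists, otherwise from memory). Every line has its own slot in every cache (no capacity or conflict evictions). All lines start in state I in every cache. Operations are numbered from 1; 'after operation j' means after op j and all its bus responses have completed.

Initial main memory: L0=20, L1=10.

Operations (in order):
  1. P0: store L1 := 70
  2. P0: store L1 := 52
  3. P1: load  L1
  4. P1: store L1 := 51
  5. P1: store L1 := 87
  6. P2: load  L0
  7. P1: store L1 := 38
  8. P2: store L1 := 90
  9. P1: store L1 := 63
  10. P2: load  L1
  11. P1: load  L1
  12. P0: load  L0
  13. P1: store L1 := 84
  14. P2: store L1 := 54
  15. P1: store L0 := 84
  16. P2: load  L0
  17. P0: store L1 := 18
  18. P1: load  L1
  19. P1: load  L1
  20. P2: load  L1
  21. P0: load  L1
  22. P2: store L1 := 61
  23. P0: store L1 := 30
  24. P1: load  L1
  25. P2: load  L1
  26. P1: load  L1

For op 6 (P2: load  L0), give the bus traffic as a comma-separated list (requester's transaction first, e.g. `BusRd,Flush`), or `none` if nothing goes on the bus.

1. P0: store L1 := 70  bus=[BusRdX]  L1: P0=M P1=I P2=I  mem[L1]=10
2. P0: store L1 := 52  bus=[-]  L1: P0=M P1=I P2=I  mem[L1]=10
3. P1: load  L1  bus=[BusRd]  L1: P0=O P1=S P2=I  mem[L1]=10
4. P1: store L1 := 51  bus=[BusUpgr,Flush]  L1: P0=I P1=M P2=I  mem[L1]=52
5. P1: store L1 := 87  bus=[-]  L1: P0=I P1=M P2=I  mem[L1]=52
6. P2: load  L0  bus=[BusRd]  L0: P0=I P1=I P2=E  mem[L0]=20
7. P1: store L1 := 38  bus=[-]  L1: P0=I P1=M P2=I  mem[L1]=52
8. P2: store L1 := 90  bus=[BusRdX,Flush]  L1: P0=I P1=I P2=M  mem[L1]=38
9. P1: store L1 := 63  bus=[BusRdX,Flush]  L1: P0=I P1=M P2=I  mem[L1]=90
10. P2: load  L1  bus=[BusRd]  L1: P0=I P1=O P2=S  mem[L1]=90
11. P1: load  L1  bus=[-]  L1: P0=I P1=O P2=S  mem[L1]=90
12. P0: load  L0  bus=[BusRd]  L0: P0=S P1=I P2=S  mem[L0]=20
13. P1: store L1 := 84  bus=[BusUpgr]  L1: P0=I P1=M P2=I  mem[L1]=90
14. P2: store L1 := 54  bus=[BusRdX,Flush]  L1: P0=I P1=I P2=M  mem[L1]=84
15. P1: store L0 := 84  bus=[BusRdX]  L0: P0=I P1=M P2=I  mem[L0]=20
16. P2: load  L0  bus=[BusRd]  L0: P0=I P1=O P2=S  mem[L0]=20
17. P0: store L1 := 18  bus=[BusRdX,Flush]  L1: P0=M P1=I P2=I  mem[L1]=54
18. P1: load  L1  bus=[BusRd]  L1: P0=O P1=S P2=I  mem[L1]=54
19. P1: load  L1  bus=[-]  L1: P0=O P1=S P2=I  mem[L1]=54
20. P2: load  L1  bus=[BusRd]  L1: P0=O P1=S P2=S  mem[L1]=54
21. P0: load  L1  bus=[-]  L1: P0=O P1=S P2=S  mem[L1]=54
22. P2: store L1 := 61  bus=[BusUpgr,Flush]  L1: P0=I P1=I P2=M  mem[L1]=18
23. P0: store L1 := 30  bus=[BusRdX,Flush]  L1: P0=M P1=I P2=I  mem[L1]=61
24. P1: load  L1  bus=[BusRd]  L1: P0=O P1=S P2=I  mem[L1]=61
25. P2: load  L1  bus=[BusRd]  L1: P0=O P1=S P2=S  mem[L1]=61
26. P1: load  L1  bus=[-]  L1: P0=O P1=S P2=S  mem[L1]=61

bus = BusRd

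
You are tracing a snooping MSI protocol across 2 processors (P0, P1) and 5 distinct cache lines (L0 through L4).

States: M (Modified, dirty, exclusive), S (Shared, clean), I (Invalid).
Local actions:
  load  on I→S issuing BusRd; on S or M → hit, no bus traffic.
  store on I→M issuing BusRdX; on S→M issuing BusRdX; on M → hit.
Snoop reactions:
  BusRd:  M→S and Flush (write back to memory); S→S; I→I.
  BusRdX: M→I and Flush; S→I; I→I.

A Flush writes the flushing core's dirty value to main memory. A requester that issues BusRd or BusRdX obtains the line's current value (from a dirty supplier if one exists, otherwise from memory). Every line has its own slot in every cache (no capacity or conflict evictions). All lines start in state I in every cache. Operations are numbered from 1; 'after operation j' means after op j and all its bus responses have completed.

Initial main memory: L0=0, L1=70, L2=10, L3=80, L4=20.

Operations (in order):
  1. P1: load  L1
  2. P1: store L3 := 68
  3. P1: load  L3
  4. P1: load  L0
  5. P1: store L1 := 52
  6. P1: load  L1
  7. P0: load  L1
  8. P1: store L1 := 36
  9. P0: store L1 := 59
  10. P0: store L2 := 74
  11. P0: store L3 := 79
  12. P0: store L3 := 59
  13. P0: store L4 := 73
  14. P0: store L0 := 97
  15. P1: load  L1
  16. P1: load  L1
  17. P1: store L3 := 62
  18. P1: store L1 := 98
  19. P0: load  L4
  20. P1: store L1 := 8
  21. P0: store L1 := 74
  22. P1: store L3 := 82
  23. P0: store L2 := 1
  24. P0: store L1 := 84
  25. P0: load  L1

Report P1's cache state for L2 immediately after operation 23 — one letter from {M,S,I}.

state = I

1. P1: load  L1  bus=[BusRd]  L1: P0=I P1=S  mem[L1]=70
2. P1: store L3 := 68  bus=[BusRdX]  L3: P0=I P1=M  mem[L3]=80
3. P1: load  L3  bus=[-]  L3: P0=I P1=M  mem[L3]=80
4. P1: load  L0  bus=[BusRd]  L0: P0=I P1=S  mem[L0]=0
5. P1: store L1 := 52  bus=[BusRdX]  L1: P0=I P1=M  mem[L1]=70
6. P1: load  L1  bus=[-]  L1: P0=I P1=M  mem[L1]=70
7. P0: load  L1  bus=[BusRd,Flush]  L1: P0=S P1=S  mem[L1]=52
8. P1: store L1 := 36  bus=[BusRdX]  L1: P0=I P1=M  mem[L1]=52
9. P0: store L1 := 59  bus=[BusRdX,Flush]  L1: P0=M P1=I  mem[L1]=36
10. P0: store L2 := 74  bus=[BusRdX]  L2: P0=M P1=I  mem[L2]=10
11. P0: store L3 := 79  bus=[BusRdX,Flush]  L3: P0=M P1=I  mem[L3]=68
12. P0: store L3 := 59  bus=[-]  L3: P0=M P1=I  mem[L3]=68
13. P0: store L4 := 73  bus=[BusRdX]  L4: P0=M P1=I  mem[L4]=20
14. P0: store L0 := 97  bus=[BusRdX]  L0: P0=M P1=I  mem[L0]=0
15. P1: load  L1  bus=[BusRd,Flush]  L1: P0=S P1=S  mem[L1]=59
16. P1: load  L1  bus=[-]  L1: P0=S P1=S  mem[L1]=59
17. P1: store L3 := 62  bus=[BusRdX,Flush]  L3: P0=I P1=M  mem[L3]=59
18. P1: store L1 := 98  bus=[BusRdX]  L1: P0=I P1=M  mem[L1]=59
19. P0: load  L4  bus=[-]  L4: P0=M P1=I  mem[L4]=20
20. P1: store L1 := 8  bus=[-]  L1: P0=I P1=M  mem[L1]=59
21. P0: store L1 := 74  bus=[BusRdX,Flush]  L1: P0=M P1=I  mem[L1]=8
22. P1: store L3 := 82  bus=[-]  L3: P0=I P1=M  mem[L3]=59
23. P0: store L2 := 1  bus=[-]  L2: P0=M P1=I  mem[L2]=10
24. P0: store L1 := 84  bus=[-]  L1: P0=M P1=I  mem[L1]=8
25. P0: load  L1  bus=[-]  L1: P0=M P1=I  mem[L1]=8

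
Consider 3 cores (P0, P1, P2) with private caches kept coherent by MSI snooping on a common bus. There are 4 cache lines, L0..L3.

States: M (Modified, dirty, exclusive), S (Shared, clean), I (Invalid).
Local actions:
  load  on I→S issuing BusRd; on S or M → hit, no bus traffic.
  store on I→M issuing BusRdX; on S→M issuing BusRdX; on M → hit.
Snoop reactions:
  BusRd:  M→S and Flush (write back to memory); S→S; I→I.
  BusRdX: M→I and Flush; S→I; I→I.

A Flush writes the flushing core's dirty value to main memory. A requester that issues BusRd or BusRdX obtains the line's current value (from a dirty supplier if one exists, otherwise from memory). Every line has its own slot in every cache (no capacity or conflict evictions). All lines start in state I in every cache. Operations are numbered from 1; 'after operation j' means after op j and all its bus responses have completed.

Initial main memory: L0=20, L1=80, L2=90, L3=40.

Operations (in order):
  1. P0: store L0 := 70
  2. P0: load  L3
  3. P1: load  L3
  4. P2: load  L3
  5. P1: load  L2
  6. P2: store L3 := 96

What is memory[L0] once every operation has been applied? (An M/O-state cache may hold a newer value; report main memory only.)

memory[L0] = 20

step 1: P0: store L0 := 70  ⟶  MII  (L0)  txn=BusRdX  M[L0]=20
step 2: P0: load  L3  ⟶  SII  (L3)  txn=BusRd  M[L3]=40
step 3: P1: load  L3  ⟶  SSI  (L3)  txn=BusRd  M[L3]=40
step 4: P2: load  L3  ⟶  SSS  (L3)  txn=BusRd  M[L3]=40
step 5: P1: load  L2  ⟶  ISI  (L2)  txn=BusRd  M[L2]=90
step 6: P2: store L3 := 96  ⟶  IIM  (L3)  txn=BusRdX  M[L3]=40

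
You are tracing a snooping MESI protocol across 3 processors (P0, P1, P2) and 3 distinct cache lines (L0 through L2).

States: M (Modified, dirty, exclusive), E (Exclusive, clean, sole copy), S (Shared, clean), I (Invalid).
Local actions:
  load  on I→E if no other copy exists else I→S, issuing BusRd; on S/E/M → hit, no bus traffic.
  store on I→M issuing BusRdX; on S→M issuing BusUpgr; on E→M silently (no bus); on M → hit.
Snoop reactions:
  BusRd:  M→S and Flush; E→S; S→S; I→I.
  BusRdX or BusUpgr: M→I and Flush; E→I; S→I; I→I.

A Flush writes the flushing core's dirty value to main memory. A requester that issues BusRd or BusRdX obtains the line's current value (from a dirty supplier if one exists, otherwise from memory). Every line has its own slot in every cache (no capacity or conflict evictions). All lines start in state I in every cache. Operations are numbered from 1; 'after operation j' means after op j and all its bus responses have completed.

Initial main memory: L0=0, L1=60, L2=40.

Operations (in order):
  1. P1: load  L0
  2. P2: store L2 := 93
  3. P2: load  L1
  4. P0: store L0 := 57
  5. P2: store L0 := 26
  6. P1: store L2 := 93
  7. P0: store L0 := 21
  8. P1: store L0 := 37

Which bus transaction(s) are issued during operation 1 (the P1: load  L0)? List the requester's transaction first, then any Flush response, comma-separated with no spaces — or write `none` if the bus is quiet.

bus = BusRd

  op1 P1: load  L0 → I/E/I on L0; bus BusRd; mem=0
  op2 P2: store L2 := 93 → I/I/M on L2; bus BusRdX; mem=40
  op3 P2: load  L1 → I/I/E on L1; bus BusRd; mem=60
  op4 P0: store L0 := 57 → M/I/I on L0; bus BusRdX; mem=0
  op5 P2: store L0 := 26 → I/I/M on L0; bus BusRdX Flush; mem=57
  op6 P1: store L2 := 93 → I/M/I on L2; bus BusRdX Flush; mem=93
  op7 P0: store L0 := 21 → M/I/I on L0; bus BusRdX Flush; mem=26
  op8 P1: store L0 := 37 → I/M/I on L0; bus BusRdX Flush; mem=21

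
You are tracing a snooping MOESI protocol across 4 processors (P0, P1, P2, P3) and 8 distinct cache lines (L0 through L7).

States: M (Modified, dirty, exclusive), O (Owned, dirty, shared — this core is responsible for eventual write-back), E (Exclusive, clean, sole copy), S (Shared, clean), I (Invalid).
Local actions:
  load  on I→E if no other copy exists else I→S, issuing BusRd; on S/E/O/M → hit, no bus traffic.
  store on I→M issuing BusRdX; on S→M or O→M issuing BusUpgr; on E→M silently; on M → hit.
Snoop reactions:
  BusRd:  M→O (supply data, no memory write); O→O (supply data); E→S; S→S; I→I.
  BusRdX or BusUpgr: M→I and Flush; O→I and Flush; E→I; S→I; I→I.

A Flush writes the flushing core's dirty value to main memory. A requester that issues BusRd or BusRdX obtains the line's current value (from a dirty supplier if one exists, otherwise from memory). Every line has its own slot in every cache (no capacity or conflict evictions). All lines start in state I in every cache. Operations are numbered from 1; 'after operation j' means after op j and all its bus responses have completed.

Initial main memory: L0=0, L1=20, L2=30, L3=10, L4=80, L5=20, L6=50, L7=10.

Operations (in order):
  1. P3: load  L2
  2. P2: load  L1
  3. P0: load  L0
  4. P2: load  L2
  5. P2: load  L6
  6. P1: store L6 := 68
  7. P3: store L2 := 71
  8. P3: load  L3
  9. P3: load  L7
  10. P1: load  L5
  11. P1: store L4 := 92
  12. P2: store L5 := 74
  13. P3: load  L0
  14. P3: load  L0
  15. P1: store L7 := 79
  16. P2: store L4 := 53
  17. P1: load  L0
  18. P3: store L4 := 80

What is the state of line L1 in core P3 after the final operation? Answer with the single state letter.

state = I

step 1: P3: load  L2  ⟶  IIIE  (L2)  txn=BusRd  M[L2]=30
step 2: P2: load  L1  ⟶  IIEI  (L1)  txn=BusRd  M[L1]=20
step 3: P0: load  L0  ⟶  EIII  (L0)  txn=BusRd  M[L0]=0
step 4: P2: load  L2  ⟶  IISS  (L2)  txn=BusRd  M[L2]=30
step 5: P2: load  L6  ⟶  IIEI  (L6)  txn=BusRd  M[L6]=50
step 6: P1: store L6 := 68  ⟶  IMII  (L6)  txn=BusRdX  M[L6]=50
step 7: P3: store L2 := 71  ⟶  IIIM  (L2)  txn=BusUpgr  M[L2]=30
step 8: P3: load  L3  ⟶  IIIE  (L3)  txn=BusRd  M[L3]=10
step 9: P3: load  L7  ⟶  IIIE  (L7)  txn=BusRd  M[L7]=10
step 10: P1: load  L5  ⟶  IEII  (L5)  txn=BusRd  M[L5]=20
step 11: P1: store L4 := 92  ⟶  IMII  (L4)  txn=BusRdX  M[L4]=80
step 12: P2: store L5 := 74  ⟶  IIMI  (L5)  txn=BusRdX  M[L5]=20
step 13: P3: load  L0  ⟶  SIIS  (L0)  txn=BusRd  M[L0]=0
step 14: P3: load  L0  ⟶  SIIS  (L0)  txn=∅  M[L0]=0
step 15: P1: store L7 := 79  ⟶  IMII  (L7)  txn=BusRdX  M[L7]=10
step 16: P2: store L4 := 53  ⟶  IIMI  (L4)  txn=BusRdX+Flush  M[L4]=92
step 17: P1: load  L0  ⟶  SSIS  (L0)  txn=BusRd  M[L0]=0
step 18: P3: store L4 := 80  ⟶  IIIM  (L4)  txn=BusRdX+Flush  M[L4]=53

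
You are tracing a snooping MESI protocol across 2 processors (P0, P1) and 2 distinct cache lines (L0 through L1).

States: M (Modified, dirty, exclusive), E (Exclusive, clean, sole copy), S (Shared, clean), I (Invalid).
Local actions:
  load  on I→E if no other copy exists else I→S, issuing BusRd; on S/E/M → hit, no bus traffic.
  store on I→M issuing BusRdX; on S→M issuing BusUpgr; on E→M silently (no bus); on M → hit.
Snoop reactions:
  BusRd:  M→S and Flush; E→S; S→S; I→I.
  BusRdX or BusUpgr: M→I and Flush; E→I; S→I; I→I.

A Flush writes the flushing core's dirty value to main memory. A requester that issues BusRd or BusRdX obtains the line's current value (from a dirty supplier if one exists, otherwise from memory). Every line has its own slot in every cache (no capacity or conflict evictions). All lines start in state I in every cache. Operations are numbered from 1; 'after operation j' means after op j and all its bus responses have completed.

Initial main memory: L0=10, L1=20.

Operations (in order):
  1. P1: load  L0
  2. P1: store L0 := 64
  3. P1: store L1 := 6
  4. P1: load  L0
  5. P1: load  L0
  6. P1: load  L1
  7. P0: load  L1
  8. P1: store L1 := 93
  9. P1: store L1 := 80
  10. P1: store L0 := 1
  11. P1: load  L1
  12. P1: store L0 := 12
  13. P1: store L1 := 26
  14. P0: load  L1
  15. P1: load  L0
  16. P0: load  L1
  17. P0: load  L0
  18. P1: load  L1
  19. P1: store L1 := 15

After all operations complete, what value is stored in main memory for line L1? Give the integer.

step 1: P1: load  L0  ⟶  IE  (L0)  txn=BusRd  M[L0]=10
step 2: P1: store L0 := 64  ⟶  IM  (L0)  txn=∅  M[L0]=10
step 3: P1: store L1 := 6  ⟶  IM  (L1)  txn=BusRdX  M[L1]=20
step 4: P1: load  L0  ⟶  IM  (L0)  txn=∅  M[L0]=10
step 5: P1: load  L0  ⟶  IM  (L0)  txn=∅  M[L0]=10
step 6: P1: load  L1  ⟶  IM  (L1)  txn=∅  M[L1]=20
step 7: P0: load  L1  ⟶  SS  (L1)  txn=BusRd+Flush  M[L1]=6
step 8: P1: store L1 := 93  ⟶  IM  (L1)  txn=BusUpgr  M[L1]=6
step 9: P1: store L1 := 80  ⟶  IM  (L1)  txn=∅  M[L1]=6
step 10: P1: store L0 := 1  ⟶  IM  (L0)  txn=∅  M[L0]=10
step 11: P1: load  L1  ⟶  IM  (L1)  txn=∅  M[L1]=6
step 12: P1: store L0 := 12  ⟶  IM  (L0)  txn=∅  M[L0]=10
step 13: P1: store L1 := 26  ⟶  IM  (L1)  txn=∅  M[L1]=6
step 14: P0: load  L1  ⟶  SS  (L1)  txn=BusRd+Flush  M[L1]=26
step 15: P1: load  L0  ⟶  IM  (L0)  txn=∅  M[L0]=10
step 16: P0: load  L1  ⟶  SS  (L1)  txn=∅  M[L1]=26
step 17: P0: load  L0  ⟶  SS  (L0)  txn=BusRd+Flush  M[L0]=12
step 18: P1: load  L1  ⟶  SS  (L1)  txn=∅  M[L1]=26
step 19: P1: store L1 := 15  ⟶  IM  (L1)  txn=BusUpgr  M[L1]=26

memory[L1] = 26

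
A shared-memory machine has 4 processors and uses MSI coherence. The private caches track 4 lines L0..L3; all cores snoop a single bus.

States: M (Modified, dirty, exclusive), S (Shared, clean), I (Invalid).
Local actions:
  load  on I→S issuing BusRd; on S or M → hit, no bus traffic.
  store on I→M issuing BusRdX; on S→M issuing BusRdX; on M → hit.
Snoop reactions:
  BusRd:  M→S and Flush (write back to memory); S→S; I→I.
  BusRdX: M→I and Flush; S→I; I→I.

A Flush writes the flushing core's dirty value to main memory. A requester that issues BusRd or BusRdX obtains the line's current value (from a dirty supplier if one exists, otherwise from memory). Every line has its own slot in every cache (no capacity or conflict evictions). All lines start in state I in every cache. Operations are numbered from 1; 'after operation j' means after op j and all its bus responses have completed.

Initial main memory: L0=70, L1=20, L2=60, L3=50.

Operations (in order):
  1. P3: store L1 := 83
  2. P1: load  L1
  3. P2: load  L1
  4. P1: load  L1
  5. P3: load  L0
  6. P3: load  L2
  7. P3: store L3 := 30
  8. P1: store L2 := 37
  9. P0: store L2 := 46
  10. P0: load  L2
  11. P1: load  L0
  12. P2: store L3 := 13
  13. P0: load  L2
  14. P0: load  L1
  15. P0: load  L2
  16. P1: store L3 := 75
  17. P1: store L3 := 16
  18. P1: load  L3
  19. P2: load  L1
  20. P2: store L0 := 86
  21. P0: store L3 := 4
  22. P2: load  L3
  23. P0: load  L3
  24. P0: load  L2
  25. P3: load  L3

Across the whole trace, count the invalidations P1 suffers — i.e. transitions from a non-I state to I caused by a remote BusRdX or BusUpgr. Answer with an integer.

[1] P3: store L1 := 83 | P0:I, P1:I, P2:I, P3:M(83) | bus: BusRdX
[2] P1: load  L1 | P0:I, P1:S(83), P2:I, P3:S(83) | bus: BusRd,Flush
[3] P2: load  L1 | P0:I, P1:S(83), P2:S(83), P3:S(83) | bus: BusRd
[4] P1: load  L1 | P0:I, P1:S(83), P2:S(83), P3:S(83) | bus: none
[5] P3: load  L0 | P0:I, P1:I, P2:I, P3:S(70) | bus: BusRd
[6] P3: load  L2 | P0:I, P1:I, P2:I, P3:S(60) | bus: BusRd
[7] P3: store L3 := 30 | P0:I, P1:I, P2:I, P3:M(30) | bus: BusRdX
[8] P1: store L2 := 37 | P0:I, P1:M(37), P2:I, P3:I | bus: BusRdX
[9] P0: store L2 := 46 | P0:M(46), P1:I, P2:I, P3:I | bus: BusRdX,Flush
[10] P0: load  L2 | P0:M(46), P1:I, P2:I, P3:I | bus: none
[11] P1: load  L0 | P0:I, P1:S(70), P2:I, P3:S(70) | bus: BusRd
[12] P2: store L3 := 13 | P0:I, P1:I, P2:M(13), P3:I | bus: BusRdX,Flush
[13] P0: load  L2 | P0:M(46), P1:I, P2:I, P3:I | bus: none
[14] P0: load  L1 | P0:S(83), P1:S(83), P2:S(83), P3:S(83) | bus: BusRd
[15] P0: load  L2 | P0:M(46), P1:I, P2:I, P3:I | bus: none
[16] P1: store L3 := 75 | P0:I, P1:M(75), P2:I, P3:I | bus: BusRdX,Flush
[17] P1: store L3 := 16 | P0:I, P1:M(16), P2:I, P3:I | bus: none
[18] P1: load  L3 | P0:I, P1:M(16), P2:I, P3:I | bus: none
[19] P2: load  L1 | P0:S(83), P1:S(83), P2:S(83), P3:S(83) | bus: none
[20] P2: store L0 := 86 | P0:I, P1:I, P2:M(86), P3:I | bus: BusRdX
[21] P0: store L3 := 4 | P0:M(4), P1:I, P2:I, P3:I | bus: BusRdX,Flush
[22] P2: load  L3 | P0:S(4), P1:I, P2:S(4), P3:I | bus: BusRd,Flush
[23] P0: load  L3 | P0:S(4), P1:I, P2:S(4), P3:I | bus: none
[24] P0: load  L2 | P0:M(46), P1:I, P2:I, P3:I | bus: none
[25] P3: load  L3 | P0:S(4), P1:I, P2:S(4), P3:S(4) | bus: BusRd

invalidations = 3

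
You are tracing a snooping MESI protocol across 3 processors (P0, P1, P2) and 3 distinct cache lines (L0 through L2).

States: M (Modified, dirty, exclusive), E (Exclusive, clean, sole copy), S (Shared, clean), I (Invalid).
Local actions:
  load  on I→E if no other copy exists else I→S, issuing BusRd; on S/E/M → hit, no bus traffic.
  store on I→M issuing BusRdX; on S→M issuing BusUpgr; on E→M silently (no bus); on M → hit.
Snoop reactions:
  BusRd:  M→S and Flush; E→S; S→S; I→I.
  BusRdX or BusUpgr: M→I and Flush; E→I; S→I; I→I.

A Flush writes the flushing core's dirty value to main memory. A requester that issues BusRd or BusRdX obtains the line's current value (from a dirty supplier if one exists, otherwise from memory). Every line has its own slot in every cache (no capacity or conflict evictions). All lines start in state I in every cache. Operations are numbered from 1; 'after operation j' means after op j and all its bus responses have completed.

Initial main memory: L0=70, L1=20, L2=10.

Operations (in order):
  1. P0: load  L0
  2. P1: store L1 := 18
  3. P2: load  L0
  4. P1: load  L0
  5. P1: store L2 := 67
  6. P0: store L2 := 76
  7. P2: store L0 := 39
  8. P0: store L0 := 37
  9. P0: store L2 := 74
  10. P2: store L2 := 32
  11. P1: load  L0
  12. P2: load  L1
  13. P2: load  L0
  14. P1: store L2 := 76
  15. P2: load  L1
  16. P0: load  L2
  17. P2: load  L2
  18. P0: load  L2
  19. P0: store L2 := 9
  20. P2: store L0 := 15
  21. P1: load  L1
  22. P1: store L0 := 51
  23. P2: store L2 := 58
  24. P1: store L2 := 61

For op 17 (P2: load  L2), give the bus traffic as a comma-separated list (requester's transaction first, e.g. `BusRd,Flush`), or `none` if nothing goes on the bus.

1. P0: load  L0  bus=[BusRd]  L0: P0=E P1=I P2=I  mem[L0]=70
2. P1: store L1 := 18  bus=[BusRdX]  L1: P0=I P1=M P2=I  mem[L1]=20
3. P2: load  L0  bus=[BusRd]  L0: P0=S P1=I P2=S  mem[L0]=70
4. P1: load  L0  bus=[BusRd]  L0: P0=S P1=S P2=S  mem[L0]=70
5. P1: store L2 := 67  bus=[BusRdX]  L2: P0=I P1=M P2=I  mem[L2]=10
6. P0: store L2 := 76  bus=[BusRdX,Flush]  L2: P0=M P1=I P2=I  mem[L2]=67
7. P2: store L0 := 39  bus=[BusUpgr]  L0: P0=I P1=I P2=M  mem[L0]=70
8. P0: store L0 := 37  bus=[BusRdX,Flush]  L0: P0=M P1=I P2=I  mem[L0]=39
9. P0: store L2 := 74  bus=[-]  L2: P0=M P1=I P2=I  mem[L2]=67
10. P2: store L2 := 32  bus=[BusRdX,Flush]  L2: P0=I P1=I P2=M  mem[L2]=74
11. P1: load  L0  bus=[BusRd,Flush]  L0: P0=S P1=S P2=I  mem[L0]=37
12. P2: load  L1  bus=[BusRd,Flush]  L1: P0=I P1=S P2=S  mem[L1]=18
13. P2: load  L0  bus=[BusRd]  L0: P0=S P1=S P2=S  mem[L0]=37
14. P1: store L2 := 76  bus=[BusRdX,Flush]  L2: P0=I P1=M P2=I  mem[L2]=32
15. P2: load  L1  bus=[-]  L1: P0=I P1=S P2=S  mem[L1]=18
16. P0: load  L2  bus=[BusRd,Flush]  L2: P0=S P1=S P2=I  mem[L2]=76
17. P2: load  L2  bus=[BusRd]  L2: P0=S P1=S P2=S  mem[L2]=76
18. P0: load  L2  bus=[-]  L2: P0=S P1=S P2=S  mem[L2]=76
19. P0: store L2 := 9  bus=[BusUpgr]  L2: P0=M P1=I P2=I  mem[L2]=76
20. P2: store L0 := 15  bus=[BusUpgr]  L0: P0=I P1=I P2=M  mem[L0]=37
21. P1: load  L1  bus=[-]  L1: P0=I P1=S P2=S  mem[L1]=18
22. P1: store L0 := 51  bus=[BusRdX,Flush]  L0: P0=I P1=M P2=I  mem[L0]=15
23. P2: store L2 := 58  bus=[BusRdX,Flush]  L2: P0=I P1=I P2=M  mem[L2]=9
24. P1: store L2 := 61  bus=[BusRdX,Flush]  L2: P0=I P1=M P2=I  mem[L2]=58

bus = BusRd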